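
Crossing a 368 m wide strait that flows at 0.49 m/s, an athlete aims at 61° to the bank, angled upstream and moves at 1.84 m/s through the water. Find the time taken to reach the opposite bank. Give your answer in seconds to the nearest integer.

229 s

The component of the athlete's velocity perpendicular to the bank is 1.84 × sin 61° = 1.609 m/s.
The flow acts along the bank and has no component across it.
Time = 368 / 1.609 = 228.671 s.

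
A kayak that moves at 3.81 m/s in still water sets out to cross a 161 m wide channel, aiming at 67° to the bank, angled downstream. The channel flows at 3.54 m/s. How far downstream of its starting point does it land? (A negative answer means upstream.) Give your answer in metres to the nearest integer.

Perpendicular speed = 3.507 m/s; crossing time = 161 / 3.507 = 45.907 s.
Net downstream speed = 5.029 m/s.
Drift = 5.029 × 45.907 = 230.850 m (downstream).

231 m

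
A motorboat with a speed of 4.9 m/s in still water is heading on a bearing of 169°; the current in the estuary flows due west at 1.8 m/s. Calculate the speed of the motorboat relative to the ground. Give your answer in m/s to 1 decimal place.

4.9 m/s

Taking east as x and north as y: velocity relative to the water = (0.935, -4.810) m/s; the water relative to ground = (-1.800, 0.000) m/s.
Velocity relative to ground = (0.935, -4.810) + (-1.800, 0.000) = (-0.865, -4.810) m/s.
Speed = |(-0.865, -4.810)| = 4.887 m/s.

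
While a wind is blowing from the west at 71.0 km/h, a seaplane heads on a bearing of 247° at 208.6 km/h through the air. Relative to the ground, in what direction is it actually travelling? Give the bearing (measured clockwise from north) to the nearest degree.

236°

Taking east as x and north as y: velocity relative to the air = (-192.017, -81.507) km/h; the air relative to ground = (71.000, 0.000) km/h.
Velocity relative to ground = (-192.017, -81.507) + (71.000, 0.000) = (-121.017, -81.507) km/h.
Bearing = atan2(-121.02, -81.51) = 236.04° clockwise from north.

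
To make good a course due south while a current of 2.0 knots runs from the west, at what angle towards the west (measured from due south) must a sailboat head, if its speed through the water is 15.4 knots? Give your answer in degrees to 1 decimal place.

The current pushes perpendicular to the desired track; the heading must have a component into the current equal to 2.0 knots: 15.4 sin θ = 2.0.
sin θ = 0.1299, so θ = 7.462°.

7.5°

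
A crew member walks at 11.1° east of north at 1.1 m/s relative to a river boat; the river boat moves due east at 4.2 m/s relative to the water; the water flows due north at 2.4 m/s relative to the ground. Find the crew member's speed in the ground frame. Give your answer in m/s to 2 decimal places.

5.62 m/s

In east/north components (m/s): crew member relative to river boat = (0.212, 1.079); river boat relative to water = (4.200, 0.000); water relative to ground = (0.000, 2.400).
Sum = (4.412, 3.479) m/s.
Speed = |(4.412, 3.479)| = 5.619 m/s.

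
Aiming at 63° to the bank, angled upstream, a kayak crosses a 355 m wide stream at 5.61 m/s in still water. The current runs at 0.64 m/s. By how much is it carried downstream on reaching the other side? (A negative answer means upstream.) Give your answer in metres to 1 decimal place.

-135.4 m

Perpendicular speed = 4.999 m/s; crossing time = 355 / 4.999 = 71.021 s.
Net downstream speed = -1.907 m/s.
Drift = -1.907 × 71.021 = -135.428 m (upstream).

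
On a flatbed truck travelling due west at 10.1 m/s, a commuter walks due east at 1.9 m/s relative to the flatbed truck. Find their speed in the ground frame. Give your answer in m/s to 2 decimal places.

8.20 m/s

Taking east as x and north as y: flatbed truck velocity = (-10.100, 0.000) m/s; commuter velocity relative to flatbed truck = (1.900, 0.000) m/s.
Velocity relative to ground = (-10.100, 0.000) + (1.900, 0.000) = (-8.200, 0.000) m/s.
Speed = |(-8.200, 0.000)| = 8.200 m/s.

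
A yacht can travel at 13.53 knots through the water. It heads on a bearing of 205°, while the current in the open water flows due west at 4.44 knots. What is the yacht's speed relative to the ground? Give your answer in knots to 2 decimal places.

Taking east as x and north as y: velocity relative to the water = (-5.718, -12.262) knots; the water relative to ground = (-4.440, 0.000) knots.
Velocity relative to ground = (-5.718, -12.262) + (-4.440, 0.000) = (-10.158, -12.262) knots.
Speed = |(-10.158, -12.262)| = 15.923 knots.

15.92 knots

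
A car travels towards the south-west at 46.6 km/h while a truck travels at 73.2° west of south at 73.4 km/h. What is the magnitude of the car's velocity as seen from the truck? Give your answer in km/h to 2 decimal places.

Taking east as x and north as y: car velocity = (-32.951, -32.951) km/h; truck velocity = (-70.267, -21.215) km/h.
Velocity of car relative to truck = (-32.951, -32.951) − (-70.267, -21.215) = (37.316, -11.736) km/h.
Magnitude = |(37.316, -11.736)| = 39.118 km/h.

39.12 km/h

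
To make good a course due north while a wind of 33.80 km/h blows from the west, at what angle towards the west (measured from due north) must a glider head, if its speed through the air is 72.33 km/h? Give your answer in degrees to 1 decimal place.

27.9°

The wind pushes perpendicular to the desired track; the heading must have a component into the wind equal to 33.80 km/h: 72.33 sin θ = 33.80.
sin θ = 0.4673, so θ = 27.859°.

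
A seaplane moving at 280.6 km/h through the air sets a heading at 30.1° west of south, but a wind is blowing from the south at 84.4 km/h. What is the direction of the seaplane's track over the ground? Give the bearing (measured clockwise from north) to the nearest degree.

Taking east as x and north as y: velocity relative to the air = (-140.724, -242.761) km/h; the air relative to ground = (0.000, 84.400) km/h.
Velocity relative to ground = (-140.724, -242.761) + (0.000, 84.400) = (-140.724, -158.361) km/h.
Bearing = atan2(-140.72, -158.36) = 221.63° clockwise from north.

222°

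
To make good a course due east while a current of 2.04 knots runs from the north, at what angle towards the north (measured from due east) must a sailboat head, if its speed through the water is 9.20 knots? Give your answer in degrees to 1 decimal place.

The current pushes perpendicular to the desired track; the heading must have a component into the current equal to 2.04 knots: 9.20 sin θ = 2.04.
sin θ = 0.2217, so θ = 12.811°.

12.8°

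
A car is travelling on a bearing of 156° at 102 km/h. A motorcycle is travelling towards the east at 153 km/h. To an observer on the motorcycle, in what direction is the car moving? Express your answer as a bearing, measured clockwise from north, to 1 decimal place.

230.1°

Taking east as x and north as y: car velocity = (41.487, -93.182) km/h; motorcycle velocity = (153.000, 0.000) km/h.
Velocity of car relative to motorcycle = (41.487, -93.182) − (153.000, 0.000) = (-111.513, -93.182) km/h.
Bearing = atan2(-111.51, -93.18) = 230.12° clockwise from north.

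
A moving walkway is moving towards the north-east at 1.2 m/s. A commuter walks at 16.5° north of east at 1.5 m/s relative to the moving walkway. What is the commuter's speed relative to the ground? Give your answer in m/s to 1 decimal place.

2.6 m/s

Taking east as x and north as y: moving walkway velocity = (0.849, 0.849) m/s; commuter velocity relative to moving walkway = (1.438, 0.426) m/s.
Velocity relative to ground = (0.849, 0.849) + (1.438, 0.426) = (2.287, 1.275) m/s.
Speed = |(2.287, 1.275)| = 2.618 m/s.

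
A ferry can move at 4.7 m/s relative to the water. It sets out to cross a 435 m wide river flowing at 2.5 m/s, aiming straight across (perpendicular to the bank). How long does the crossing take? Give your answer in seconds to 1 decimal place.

The component of the ferry's velocity perpendicular to the bank is 4.7 m/s.
Only the cross-stream component determines the crossing time; the current contributes nothing perpendicular to the bank.
Time = 435 / 4.700 = 92.553 s.

92.6 s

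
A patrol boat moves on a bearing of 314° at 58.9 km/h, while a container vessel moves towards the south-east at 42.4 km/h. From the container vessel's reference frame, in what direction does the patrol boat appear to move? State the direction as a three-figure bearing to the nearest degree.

314°

Taking east as x and north as y: patrol boat velocity = (-42.369, 40.915) km/h; container vessel velocity = (29.981, -29.981) km/h.
Velocity of patrol boat relative to container vessel = (-42.369, 40.915) − (29.981, -29.981) = (-72.350, 70.897) km/h.
Bearing = atan2(-72.35, 70.90) = 314.42° clockwise from north.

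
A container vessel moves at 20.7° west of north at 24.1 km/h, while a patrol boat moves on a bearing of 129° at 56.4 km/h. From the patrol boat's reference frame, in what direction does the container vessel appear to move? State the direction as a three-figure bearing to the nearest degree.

Taking east as x and north as y: container vessel velocity = (-8.519, 22.544) km/h; patrol boat velocity = (43.831, -35.494) km/h.
Velocity of container vessel relative to patrol boat = (-8.519, 22.544) − (43.831, -35.494) = (-52.350, 58.038) km/h.
Bearing = atan2(-52.35, 58.04) = 317.95° clockwise from north.

318°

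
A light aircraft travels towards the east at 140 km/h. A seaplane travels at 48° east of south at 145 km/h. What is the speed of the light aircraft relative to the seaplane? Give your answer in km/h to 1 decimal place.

102.2 km/h

Taking east as x and north as y: light aircraft velocity = (140.000, 0.000) km/h; seaplane velocity = (107.756, -97.024) km/h.
Velocity of light aircraft relative to seaplane = (140.000, 0.000) − (107.756, -97.024) = (32.244, 97.024) km/h.
Magnitude = |(32.244, 97.024)| = 102.241 km/h.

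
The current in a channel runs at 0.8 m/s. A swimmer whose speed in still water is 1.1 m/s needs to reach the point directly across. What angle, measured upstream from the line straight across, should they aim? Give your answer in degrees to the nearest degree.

47°

To cancel the current, the upstream component of the swimmer's velocity must equal the flow: 1.1 sin θ = 0.8.
sin θ = 0.8 / 1.1 = 0.7273.
θ = arcsin(0.7273) = 46.658°.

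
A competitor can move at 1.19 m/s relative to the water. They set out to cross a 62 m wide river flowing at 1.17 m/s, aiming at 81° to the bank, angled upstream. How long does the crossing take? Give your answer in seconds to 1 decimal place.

52.8 s

The component of the competitor's velocity perpendicular to the bank is 1.19 × sin 81° = 1.175 m/s.
The flow acts along the bank and has no component across it.
Time = 62 / 1.175 = 52.750 s.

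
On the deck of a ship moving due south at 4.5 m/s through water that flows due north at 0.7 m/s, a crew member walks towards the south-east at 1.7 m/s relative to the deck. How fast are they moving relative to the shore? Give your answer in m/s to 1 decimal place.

In east/north components (m/s): crew member relative to ship = (1.202, -1.202); ship relative to water = (0.000, -4.500); water relative to ground = (0.000, 0.700).
Sum = (1.202, -5.002) m/s.
Speed = |(1.202, -5.002)| = 5.144 m/s.

5.1 m/s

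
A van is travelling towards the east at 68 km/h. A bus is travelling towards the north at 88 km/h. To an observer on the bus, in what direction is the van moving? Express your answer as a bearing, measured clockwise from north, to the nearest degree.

Taking east as x and north as y: van velocity = (68.000, 0.000) km/h; bus velocity = (0.000, 88.000) km/h.
Velocity of van relative to bus = (68.000, 0.000) − (0.000, 88.000) = (68.000, -88.000) km/h.
Bearing = atan2(68.00, -88.00) = 142.31° clockwise from north.

142°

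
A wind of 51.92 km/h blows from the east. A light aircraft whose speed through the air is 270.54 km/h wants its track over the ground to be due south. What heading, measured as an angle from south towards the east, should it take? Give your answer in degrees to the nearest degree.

The wind pushes perpendicular to the desired track; the heading must have a component into the wind equal to 51.92 km/h: 270.54 sin θ = 51.92.
sin θ = 0.1919, so θ = 11.064°.

11°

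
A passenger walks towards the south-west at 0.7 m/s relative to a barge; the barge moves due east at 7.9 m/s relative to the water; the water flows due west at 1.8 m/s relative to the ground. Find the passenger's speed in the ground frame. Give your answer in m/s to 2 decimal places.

In east/north components (m/s): passenger relative to barge = (-0.495, -0.495); barge relative to water = (7.900, 0.000); water relative to ground = (-1.800, 0.000).
Sum = (5.605, -0.495) m/s.
Speed = |(5.605, -0.495)| = 5.627 m/s.

5.63 m/s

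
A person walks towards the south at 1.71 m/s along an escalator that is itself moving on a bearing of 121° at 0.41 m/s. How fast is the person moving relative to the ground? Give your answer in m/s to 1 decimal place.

2.0 m/s

Taking east as x and north as y: escalator velocity = (0.351, -0.211) m/s; person velocity relative to escalator = (0.000, -1.710) m/s.
Velocity relative to ground = (0.351, -0.211) + (0.000, -1.710) = (0.351, -1.921) m/s.
Speed = |(0.351, -1.921)| = 1.953 m/s.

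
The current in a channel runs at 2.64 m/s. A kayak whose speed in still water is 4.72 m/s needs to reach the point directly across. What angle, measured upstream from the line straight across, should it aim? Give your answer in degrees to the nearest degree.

34°

To cancel the current, the upstream component of the kayak's velocity must equal the flow: 4.72 sin θ = 2.64.
sin θ = 2.64 / 4.72 = 0.5593.
θ = arcsin(0.5593) = 34.009°.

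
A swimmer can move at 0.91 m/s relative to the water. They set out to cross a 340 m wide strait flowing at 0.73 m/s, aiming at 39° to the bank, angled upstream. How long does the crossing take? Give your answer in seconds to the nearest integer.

594 s

The component of the swimmer's velocity perpendicular to the bank is 0.91 × sin 39° = 0.573 m/s.
The current is parallel to the bank, so it does not affect the crossing time.
Time = 340 / 0.573 = 593.698 s.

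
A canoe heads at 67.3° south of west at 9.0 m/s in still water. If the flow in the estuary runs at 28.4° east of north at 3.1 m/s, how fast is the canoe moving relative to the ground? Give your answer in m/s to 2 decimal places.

Taking east as x and north as y: velocity relative to the water = (-3.473, -8.303) m/s; the water relative to ground = (1.474, 2.727) m/s.
Velocity relative to ground = (-3.473, -8.303) + (1.474, 2.727) = (-1.999, -5.576) m/s.
Speed = |(-1.999, -5.576)| = 5.923 m/s.

5.92 m/s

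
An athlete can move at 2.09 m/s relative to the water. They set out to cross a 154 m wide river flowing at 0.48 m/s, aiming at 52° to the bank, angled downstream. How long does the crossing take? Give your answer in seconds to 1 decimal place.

The component of the athlete's velocity perpendicular to the bank is 2.09 × sin 52° = 1.647 m/s.
The flow acts along the bank and has no component across it.
Time = 154 / 1.647 = 93.507 s.

93.5 s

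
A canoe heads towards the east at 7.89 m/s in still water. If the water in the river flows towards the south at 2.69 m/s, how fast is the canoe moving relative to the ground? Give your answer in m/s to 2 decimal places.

8.34 m/s

Taking east as x and north as y: velocity relative to the water = (7.890, 0.000) m/s; the water relative to ground = (0.000, -2.690) m/s.
Velocity relative to ground = (7.890, 0.000) + (0.000, -2.690) = (7.890, -2.690) m/s.
Speed = |(7.890, -2.690)| = 8.336 m/s.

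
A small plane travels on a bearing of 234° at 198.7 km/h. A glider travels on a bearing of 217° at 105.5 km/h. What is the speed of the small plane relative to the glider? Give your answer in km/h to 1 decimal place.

102.6 km/h

Taking east as x and north as y: small plane velocity = (-160.752, -116.793) km/h; glider velocity = (-63.491, -84.256) km/h.
Velocity of small plane relative to glider = (-160.752, -116.793) − (-63.491, -84.256) = (-97.260, -32.537) km/h.
Magnitude = |(-97.260, -32.537)| = 102.558 km/h.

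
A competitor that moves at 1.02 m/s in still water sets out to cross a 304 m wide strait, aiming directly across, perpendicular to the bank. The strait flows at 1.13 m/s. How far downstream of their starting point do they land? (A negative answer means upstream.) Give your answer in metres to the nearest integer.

337 m

Perpendicular speed = 1.020 m/s; crossing time = 304 / 1.020 = 298.039 s.
Net downstream speed = 1.130 m/s.
Drift = 1.130 × 298.039 = 336.784 m (downstream).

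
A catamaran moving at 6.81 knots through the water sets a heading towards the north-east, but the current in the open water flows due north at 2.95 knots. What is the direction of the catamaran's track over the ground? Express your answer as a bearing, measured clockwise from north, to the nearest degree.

032°

Taking east as x and north as y: velocity relative to the water = (4.815, 4.815) knots; the water relative to ground = (0.000, 2.950) knots.
Velocity relative to ground = (4.815, 4.815) + (0.000, 2.950) = (4.815, 7.765) knots.
Bearing = atan2(4.82, 7.77) = 31.80° clockwise from north.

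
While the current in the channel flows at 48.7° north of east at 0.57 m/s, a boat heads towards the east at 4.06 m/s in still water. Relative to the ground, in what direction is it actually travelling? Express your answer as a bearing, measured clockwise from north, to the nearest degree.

Taking east as x and north as y: velocity relative to the water = (4.060, 0.000) m/s; the water relative to ground = (0.376, 0.428) m/s.
Velocity relative to ground = (4.060, 0.000) + (0.376, 0.428) = (4.436, 0.428) m/s.
Bearing = atan2(4.44, 0.43) = 84.49° clockwise from north.

084°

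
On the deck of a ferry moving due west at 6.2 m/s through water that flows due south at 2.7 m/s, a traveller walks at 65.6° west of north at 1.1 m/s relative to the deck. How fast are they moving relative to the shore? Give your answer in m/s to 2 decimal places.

In east/north components (m/s): traveller relative to ferry = (-1.002, 0.454); ferry relative to water = (-6.200, 0.000); water relative to ground = (0.000, -2.700).
Sum = (-7.202, -2.246) m/s.
Speed = |(-7.202, -2.246)| = 7.544 m/s.

7.54 m/s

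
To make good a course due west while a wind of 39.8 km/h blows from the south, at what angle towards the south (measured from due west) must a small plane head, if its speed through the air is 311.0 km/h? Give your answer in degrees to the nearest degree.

7°

The wind pushes perpendicular to the desired track; the heading must have a component into the wind equal to 39.8 km/h: 311.0 sin θ = 39.8.
sin θ = 0.1280, so θ = 7.353°.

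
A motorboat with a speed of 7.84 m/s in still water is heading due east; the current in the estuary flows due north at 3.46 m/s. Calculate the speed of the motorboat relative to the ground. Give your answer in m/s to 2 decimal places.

8.57 m/s

Taking east as x and north as y: velocity relative to the water = (7.840, 0.000) m/s; the water relative to ground = (0.000, 3.460) m/s.
Velocity relative to ground = (7.840, 0.000) + (0.000, 3.460) = (7.840, 3.460) m/s.
Speed = |(7.840, 3.460)| = 8.570 m/s.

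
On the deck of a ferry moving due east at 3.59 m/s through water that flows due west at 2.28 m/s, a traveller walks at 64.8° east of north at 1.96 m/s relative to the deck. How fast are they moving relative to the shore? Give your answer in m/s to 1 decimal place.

3.2 m/s

In east/north components (m/s): traveller relative to ferry = (1.773, 0.835); ferry relative to water = (3.590, 0.000); water relative to ground = (-2.280, 0.000).
Sum = (3.083, 0.835) m/s.
Speed = |(3.083, 0.835)| = 3.194 m/s.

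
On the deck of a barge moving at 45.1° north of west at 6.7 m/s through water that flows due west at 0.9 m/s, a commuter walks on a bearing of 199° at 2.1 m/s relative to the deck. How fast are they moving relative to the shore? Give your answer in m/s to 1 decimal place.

In east/north components (m/s): commuter relative to barge = (-0.684, -1.986); barge relative to water = (-4.729, 4.746); water relative to ground = (-0.900, 0.000).
Sum = (-6.313, 2.760) m/s.
Speed = |(-6.313, 2.760)| = 6.890 m/s.

6.9 m/s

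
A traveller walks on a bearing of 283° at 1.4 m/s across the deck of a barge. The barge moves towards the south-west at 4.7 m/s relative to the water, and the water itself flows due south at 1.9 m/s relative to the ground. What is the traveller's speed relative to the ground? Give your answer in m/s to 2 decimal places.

In east/north components (m/s): traveller relative to barge = (-1.364, 0.315); barge relative to water = (-3.323, -3.323); water relative to ground = (0.000, -1.900).
Sum = (-4.688, -4.908) m/s.
Speed = |(-4.688, -4.908)| = 6.787 m/s.

6.79 m/s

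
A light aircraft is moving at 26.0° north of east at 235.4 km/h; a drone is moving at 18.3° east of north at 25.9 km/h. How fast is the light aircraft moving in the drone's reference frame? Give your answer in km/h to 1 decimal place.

Taking east as x and north as y: light aircraft velocity = (211.576, 103.193) km/h; drone velocity = (8.132, 24.590) km/h.
Velocity of light aircraft relative to drone = (211.576, 103.193) − (8.132, 24.590) = (203.444, 78.602) km/h.
Magnitude = |(203.444, 78.602)| = 218.100 km/h.

218.1 km/h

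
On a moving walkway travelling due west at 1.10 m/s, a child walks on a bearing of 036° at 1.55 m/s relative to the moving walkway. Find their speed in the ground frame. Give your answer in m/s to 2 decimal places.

1.27 m/s

Taking east as x and north as y: moving walkway velocity = (-1.100, 0.000) m/s; child velocity relative to moving walkway = (0.911, 1.254) m/s.
Velocity relative to ground = (-1.100, 0.000) + (0.911, 1.254) = (-0.189, 1.254) m/s.
Speed = |(-0.189, 1.254)| = 1.268 m/s.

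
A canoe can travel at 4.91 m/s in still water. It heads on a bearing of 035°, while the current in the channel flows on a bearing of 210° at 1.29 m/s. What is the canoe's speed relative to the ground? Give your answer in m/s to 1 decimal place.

Taking east as x and north as y: velocity relative to the water = (2.816, 4.022) m/s; the water relative to ground = (-0.645, -1.117) m/s.
Velocity relative to ground = (2.816, 4.022) + (-0.645, -1.117) = (2.171, 2.905) m/s.
Speed = |(2.171, 2.905)| = 3.627 m/s.

3.6 m/s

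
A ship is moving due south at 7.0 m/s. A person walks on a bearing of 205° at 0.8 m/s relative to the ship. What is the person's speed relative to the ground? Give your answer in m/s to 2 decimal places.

7.73 m/s

Taking east as x and north as y: ship velocity = (0.000, -7.000) m/s; person velocity relative to ship = (-0.338, -0.725) m/s.
Velocity relative to ground = (0.000, -7.000) + (-0.338, -0.725) = (-0.338, -7.725) m/s.
Speed = |(-0.338, -7.725)| = 7.732 m/s.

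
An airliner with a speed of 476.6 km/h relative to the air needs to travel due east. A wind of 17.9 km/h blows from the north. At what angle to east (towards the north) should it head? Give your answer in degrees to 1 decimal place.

2.2°

The wind pushes perpendicular to the desired track; the heading must have a component into the wind equal to 17.9 km/h: 476.6 sin θ = 17.9.
sin θ = 0.0376, so θ = 2.152°.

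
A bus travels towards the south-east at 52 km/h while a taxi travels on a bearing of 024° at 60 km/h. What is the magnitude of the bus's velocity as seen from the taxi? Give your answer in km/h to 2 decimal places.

92.41 km/h

Taking east as x and north as y: bus velocity = (36.770, -36.770) km/h; taxi velocity = (24.404, 54.813) km/h.
Velocity of bus relative to taxi = (36.770, -36.770) − (24.404, 54.813) = (12.365, -91.582) km/h.
Magnitude = |(12.365, -91.582)| = 92.413 km/h.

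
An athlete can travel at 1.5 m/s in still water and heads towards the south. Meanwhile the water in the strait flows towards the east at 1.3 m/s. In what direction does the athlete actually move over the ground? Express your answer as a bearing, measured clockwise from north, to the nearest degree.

139°

Taking east as x and north as y: velocity relative to the water = (0.000, -1.500) m/s; the water relative to ground = (1.300, 0.000) m/s.
Velocity relative to ground = (0.000, -1.500) + (1.300, 0.000) = (1.300, -1.500) m/s.
Bearing = atan2(1.30, -1.50) = 139.09° clockwise from north.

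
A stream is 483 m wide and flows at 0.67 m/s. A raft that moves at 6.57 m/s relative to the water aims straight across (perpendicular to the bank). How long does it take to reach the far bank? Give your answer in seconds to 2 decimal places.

The component of the raft's velocity perpendicular to the bank is 6.57 m/s.
Only the cross-stream component determines the crossing time; the current contributes nothing perpendicular to the bank.
Time = 483 / 6.570 = 73.516 s.

73.52 s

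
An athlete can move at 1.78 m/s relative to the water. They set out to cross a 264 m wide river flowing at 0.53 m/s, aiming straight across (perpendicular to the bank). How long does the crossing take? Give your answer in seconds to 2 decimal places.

148.31 s

The component of the athlete's velocity perpendicular to the bank is 1.78 m/s.
Only the cross-stream component determines the crossing time; the current contributes nothing perpendicular to the bank.
Time = 264 / 1.780 = 148.315 s.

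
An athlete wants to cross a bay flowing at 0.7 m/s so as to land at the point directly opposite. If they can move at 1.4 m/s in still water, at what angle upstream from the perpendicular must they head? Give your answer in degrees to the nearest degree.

To cancel the current, the upstream component of the athlete's velocity must equal the flow: 1.4 sin θ = 0.7.
sin θ = 0.7 / 1.4 = 0.5000.
θ = arcsin(0.5000) = 30.000°.

30°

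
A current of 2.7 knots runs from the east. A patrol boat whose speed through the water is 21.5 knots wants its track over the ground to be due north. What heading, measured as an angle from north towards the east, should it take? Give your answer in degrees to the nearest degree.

7°

The current pushes perpendicular to the desired track; the heading must have a component into the current equal to 2.7 knots: 21.5 sin θ = 2.7.
sin θ = 0.1256, so θ = 7.214°.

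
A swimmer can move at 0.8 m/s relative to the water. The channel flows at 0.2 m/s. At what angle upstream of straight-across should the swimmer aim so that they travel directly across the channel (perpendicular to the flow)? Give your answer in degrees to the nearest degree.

To cancel the current, the upstream component of the swimmer's velocity must equal the flow: 0.8 sin θ = 0.2.
sin θ = 0.2 / 0.8 = 0.2500.
θ = arcsin(0.2500) = 14.478°.

14°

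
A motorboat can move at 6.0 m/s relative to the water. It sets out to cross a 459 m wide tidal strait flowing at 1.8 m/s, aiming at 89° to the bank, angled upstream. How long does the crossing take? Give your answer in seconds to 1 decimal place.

The component of the motorboat's velocity perpendicular to the bank is 6.0 × sin 89° = 5.999 m/s.
The current is parallel to the bank, so it does not affect the crossing time.
Time = 459 / 5.999 = 76.512 s.

76.5 s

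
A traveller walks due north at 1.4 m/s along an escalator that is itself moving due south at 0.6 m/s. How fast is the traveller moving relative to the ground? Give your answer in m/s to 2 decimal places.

Taking east as x and north as y: escalator velocity = (0.000, -0.600) m/s; traveller velocity relative to escalator = (0.000, 1.400) m/s.
Velocity relative to ground = (0.000, -0.600) + (0.000, 1.400) = (0.000, 0.800) m/s.
Speed = |(0.000, 0.800)| = 0.800 m/s.

0.80 m/s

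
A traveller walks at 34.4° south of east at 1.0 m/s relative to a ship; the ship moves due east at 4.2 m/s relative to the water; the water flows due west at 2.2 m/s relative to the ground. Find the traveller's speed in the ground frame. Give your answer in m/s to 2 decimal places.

In east/north components (m/s): traveller relative to ship = (0.825, -0.565); ship relative to water = (4.200, 0.000); water relative to ground = (-2.200, 0.000).
Sum = (2.825, -0.565) m/s.
Speed = |(2.825, -0.565)| = 2.881 m/s.

2.88 m/s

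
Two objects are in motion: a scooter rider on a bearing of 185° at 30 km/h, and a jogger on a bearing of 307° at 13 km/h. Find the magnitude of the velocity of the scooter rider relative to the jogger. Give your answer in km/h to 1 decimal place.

38.5 km/h

Taking east as x and north as y: scooter rider velocity = (-2.615, -29.886) km/h; jogger velocity = (-10.382, 7.824) km/h.
Velocity of scooter rider relative to jogger = (-2.615, -29.886) − (-10.382, 7.824) = (7.768, -37.709) km/h.
Magnitude = |(7.768, -37.709)| = 38.501 km/h.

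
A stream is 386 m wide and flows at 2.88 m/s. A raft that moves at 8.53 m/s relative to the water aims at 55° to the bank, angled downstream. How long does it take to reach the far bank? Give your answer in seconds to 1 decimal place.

The component of the raft's velocity perpendicular to the bank is 8.53 × sin 55° = 6.987 m/s.
Only the cross-stream component determines the crossing time; the current contributes nothing perpendicular to the bank.
Time = 386 / 6.987 = 55.243 s.

55.2 s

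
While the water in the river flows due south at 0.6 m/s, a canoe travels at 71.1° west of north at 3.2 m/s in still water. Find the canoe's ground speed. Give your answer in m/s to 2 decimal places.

3.06 m/s

Taking east as x and north as y: velocity relative to the water = (-3.027, 1.037) m/s; the water relative to ground = (0.000, -0.600) m/s.
Velocity relative to ground = (-3.027, 1.037) + (0.000, -0.600) = (-3.027, 0.437) m/s.
Speed = |(-3.027, 0.437)| = 3.059 m/s.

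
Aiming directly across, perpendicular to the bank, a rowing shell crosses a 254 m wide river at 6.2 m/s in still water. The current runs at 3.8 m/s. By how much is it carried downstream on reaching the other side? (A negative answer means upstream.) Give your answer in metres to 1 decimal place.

155.7 m

Perpendicular speed = 6.200 m/s; crossing time = 254 / 6.200 = 40.968 s.
Net downstream speed = 3.800 m/s.
Drift = 3.800 × 40.968 = 155.677 m (downstream).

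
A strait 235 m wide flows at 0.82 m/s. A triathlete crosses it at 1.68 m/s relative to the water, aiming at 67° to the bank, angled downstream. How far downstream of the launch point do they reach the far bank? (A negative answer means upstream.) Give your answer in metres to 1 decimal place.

224.4 m

Perpendicular speed = 1.546 m/s; crossing time = 235 / 1.546 = 151.961 s.
Net downstream speed = 1.476 m/s.
Drift = 1.476 × 151.961 = 224.360 m (downstream).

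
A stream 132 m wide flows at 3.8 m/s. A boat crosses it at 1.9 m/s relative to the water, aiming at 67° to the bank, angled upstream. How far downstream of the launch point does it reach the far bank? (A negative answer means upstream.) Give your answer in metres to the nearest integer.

Perpendicular speed = 1.749 m/s; crossing time = 132 / 1.749 = 75.473 s.
Net downstream speed = 3.058 m/s.
Drift = 3.058 × 75.473 = 230.768 m (downstream).

231 m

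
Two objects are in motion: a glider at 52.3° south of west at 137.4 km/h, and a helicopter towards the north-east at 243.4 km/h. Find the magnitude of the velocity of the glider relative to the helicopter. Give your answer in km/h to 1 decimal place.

Taking east as x and north as y: glider velocity = (-84.024, -108.714) km/h; helicopter velocity = (172.110, 172.110) km/h.
Velocity of glider relative to helicopter = (-84.024, -108.714) − (172.110, 172.110) = (-256.134, -280.824) km/h.
Magnitude = |(-256.134, -280.824)| = 380.087 km/h.

380.1 km/h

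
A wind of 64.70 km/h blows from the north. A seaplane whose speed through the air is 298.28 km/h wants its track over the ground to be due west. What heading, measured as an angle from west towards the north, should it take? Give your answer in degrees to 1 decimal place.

12.5°

The wind pushes perpendicular to the desired track; the heading must have a component into the wind equal to 64.70 km/h: 298.28 sin θ = 64.70.
sin θ = 0.2169, so θ = 12.528°.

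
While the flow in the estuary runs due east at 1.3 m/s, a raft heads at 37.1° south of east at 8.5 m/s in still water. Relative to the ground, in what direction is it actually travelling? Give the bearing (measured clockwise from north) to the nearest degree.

122°

Taking east as x and north as y: velocity relative to the water = (6.779, -5.127) m/s; the water relative to ground = (1.300, 0.000) m/s.
Velocity relative to ground = (6.779, -5.127) + (1.300, 0.000) = (8.079, -5.127) m/s.
Bearing = atan2(8.08, -5.13) = 122.40° clockwise from north.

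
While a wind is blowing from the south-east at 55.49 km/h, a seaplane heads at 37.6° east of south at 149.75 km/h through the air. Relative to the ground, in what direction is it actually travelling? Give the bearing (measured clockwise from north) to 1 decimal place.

Taking east as x and north as y: velocity relative to the air = (91.369, -118.645) km/h; the air relative to ground = (-39.237, 39.237) km/h.
Velocity relative to ground = (91.369, -118.645) + (-39.237, 39.237) = (52.132, -79.408) km/h.
Bearing = atan2(52.13, -79.41) = 146.71° clockwise from north.

146.7°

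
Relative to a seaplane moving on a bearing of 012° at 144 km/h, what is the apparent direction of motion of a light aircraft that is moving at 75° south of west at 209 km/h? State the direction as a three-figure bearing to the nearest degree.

194°

Taking east as x and north as y: light aircraft velocity = (-54.093, -201.878) km/h; seaplane velocity = (29.939, 140.853) km/h.
Velocity of light aircraft relative to seaplane = (-54.093, -201.878) − (29.939, 140.853) = (-84.032, -342.732) km/h.
Bearing = atan2(-84.03, -342.73) = 193.78° clockwise from north.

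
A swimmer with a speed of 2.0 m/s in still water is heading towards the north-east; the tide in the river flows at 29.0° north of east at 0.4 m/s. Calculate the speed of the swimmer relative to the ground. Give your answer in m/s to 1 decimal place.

2.4 m/s

Taking east as x and north as y: velocity relative to the water = (1.414, 1.414) m/s; the water relative to ground = (0.350, 0.194) m/s.
Velocity relative to ground = (1.414, 1.414) + (0.350, 0.194) = (1.764, 1.608) m/s.
Speed = |(1.764, 1.608)| = 2.387 m/s.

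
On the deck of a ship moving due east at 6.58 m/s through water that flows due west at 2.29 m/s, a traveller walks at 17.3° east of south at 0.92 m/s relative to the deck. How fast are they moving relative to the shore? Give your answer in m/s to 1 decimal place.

4.6 m/s

In east/north components (m/s): traveller relative to ship = (0.274, -0.878); ship relative to water = (6.580, 0.000); water relative to ground = (-2.290, 0.000).
Sum = (4.564, -0.878) m/s.
Speed = |(4.564, -0.878)| = 4.647 m/s.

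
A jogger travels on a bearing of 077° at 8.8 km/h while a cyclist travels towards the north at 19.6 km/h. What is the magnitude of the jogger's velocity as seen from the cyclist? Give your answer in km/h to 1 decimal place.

Taking east as x and north as y: jogger velocity = (8.574, 1.980) km/h; cyclist velocity = (0.000, 19.600) km/h.
Velocity of jogger relative to cyclist = (8.574, 1.980) − (0.000, 19.600) = (8.574, -17.620) km/h.
Magnitude = |(8.574, -17.620)| = 19.596 km/h.

19.6 km/h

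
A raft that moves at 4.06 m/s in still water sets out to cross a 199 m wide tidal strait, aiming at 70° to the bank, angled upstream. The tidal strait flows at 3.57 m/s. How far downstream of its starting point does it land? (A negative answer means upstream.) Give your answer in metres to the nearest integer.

114 m

Perpendicular speed = 3.815 m/s; crossing time = 199 / 3.815 = 52.160 s.
Net downstream speed = 2.181 m/s.
Drift = 2.181 × 52.160 = 113.783 m (downstream).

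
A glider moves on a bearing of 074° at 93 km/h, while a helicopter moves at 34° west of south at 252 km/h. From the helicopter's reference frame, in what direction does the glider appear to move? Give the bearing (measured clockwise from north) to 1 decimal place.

Taking east as x and north as y: glider velocity = (89.397, 25.634) km/h; helicopter velocity = (-140.917, -208.917) km/h.
Velocity of glider relative to helicopter = (89.397, 25.634) − (-140.917, -208.917) = (230.314, 234.552) km/h.
Bearing = atan2(230.31, 234.55) = 44.48° clockwise from north.

044.5°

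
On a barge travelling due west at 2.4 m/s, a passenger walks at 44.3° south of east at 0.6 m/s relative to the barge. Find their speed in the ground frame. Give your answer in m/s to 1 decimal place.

Taking east as x and north as y: barge velocity = (-2.400, 0.000) m/s; passenger velocity relative to barge = (0.429, -0.419) m/s.
Velocity relative to ground = (-2.400, 0.000) + (0.429, -0.419) = (-1.971, -0.419) m/s.
Speed = |(-1.971, -0.419)| = 2.015 m/s.

2.0 m/s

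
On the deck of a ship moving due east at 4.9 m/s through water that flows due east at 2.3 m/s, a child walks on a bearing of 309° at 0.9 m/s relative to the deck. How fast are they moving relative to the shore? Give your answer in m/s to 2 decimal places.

6.53 m/s

In east/north components (m/s): child relative to ship = (-0.699, 0.566); ship relative to water = (4.900, 0.000); water relative to ground = (2.300, 0.000).
Sum = (6.501, 0.566) m/s.
Speed = |(6.501, 0.566)| = 6.525 m/s.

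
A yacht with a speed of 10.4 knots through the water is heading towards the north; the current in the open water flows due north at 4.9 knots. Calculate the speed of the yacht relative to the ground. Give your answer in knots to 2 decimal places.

15.30 knots

Taking east as x and north as y: velocity relative to the water = (0.000, 10.400) knots; the water relative to ground = (0.000, 4.900) knots.
Velocity relative to ground = (0.000, 10.400) + (0.000, 4.900) = (0.000, 15.300) knots.
Speed = |(0.000, 15.300)| = 15.300 knots.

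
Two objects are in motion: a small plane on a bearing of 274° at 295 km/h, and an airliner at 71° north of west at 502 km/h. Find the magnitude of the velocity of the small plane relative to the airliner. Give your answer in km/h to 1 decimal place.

472.5 km/h

Taking east as x and north as y: small plane velocity = (-294.281, 20.578) km/h; airliner velocity = (-163.435, 474.650) km/h.
Velocity of small plane relative to airliner = (-294.281, 20.578) − (-163.435, 474.650) = (-130.846, -454.072) km/h.
Magnitude = |(-130.846, -454.072)| = 472.549 km/h.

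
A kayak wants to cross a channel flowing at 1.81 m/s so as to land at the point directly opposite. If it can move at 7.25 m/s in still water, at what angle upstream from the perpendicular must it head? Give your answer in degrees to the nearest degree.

14°

To cancel the current, the upstream component of the kayak's velocity must equal the flow: 7.25 sin θ = 1.81.
sin θ = 1.81 / 7.25 = 0.2497.
θ = arcsin(0.2497) = 14.457°.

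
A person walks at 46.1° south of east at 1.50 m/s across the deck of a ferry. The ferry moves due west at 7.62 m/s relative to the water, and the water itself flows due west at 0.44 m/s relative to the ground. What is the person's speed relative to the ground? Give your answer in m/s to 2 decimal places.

In east/north components (m/s): person relative to ferry = (1.040, -1.081); ferry relative to water = (-7.620, 0.000); water relative to ground = (-0.440, 0.000).
Sum = (-7.020, -1.081) m/s.
Speed = |(-7.020, -1.081)| = 7.103 m/s.

7.10 m/s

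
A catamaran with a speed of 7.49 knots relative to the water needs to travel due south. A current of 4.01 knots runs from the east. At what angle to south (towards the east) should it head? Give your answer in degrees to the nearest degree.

The current pushes perpendicular to the desired track; the heading must have a component into the current equal to 4.01 knots: 7.49 sin θ = 4.01.
sin θ = 0.5354, so θ = 32.370°.

32°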